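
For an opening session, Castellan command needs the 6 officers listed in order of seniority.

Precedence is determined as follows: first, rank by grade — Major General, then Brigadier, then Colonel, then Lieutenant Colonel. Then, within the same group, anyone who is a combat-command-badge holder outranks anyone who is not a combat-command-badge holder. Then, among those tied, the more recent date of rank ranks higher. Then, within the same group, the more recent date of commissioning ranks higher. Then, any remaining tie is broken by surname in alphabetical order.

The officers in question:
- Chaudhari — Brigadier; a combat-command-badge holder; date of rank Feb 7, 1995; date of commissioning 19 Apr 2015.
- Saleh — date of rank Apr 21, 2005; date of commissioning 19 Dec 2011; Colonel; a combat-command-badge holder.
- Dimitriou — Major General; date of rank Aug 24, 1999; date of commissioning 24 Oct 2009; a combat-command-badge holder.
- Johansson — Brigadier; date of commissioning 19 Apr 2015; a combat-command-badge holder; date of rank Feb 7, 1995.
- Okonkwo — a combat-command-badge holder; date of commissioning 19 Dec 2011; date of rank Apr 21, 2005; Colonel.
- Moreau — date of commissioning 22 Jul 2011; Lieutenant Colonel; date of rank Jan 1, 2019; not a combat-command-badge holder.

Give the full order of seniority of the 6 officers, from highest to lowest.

Dimitriou, Chaudhari, Johansson, Okonkwo, Saleh, Moreau

By grade: Dimitriou (Major General); then Chaudhari and Johansson (Brigadier); then Okonkwo and Saleh (Colonel); then Moreau (Lieutenant Colonel).
Chaudhari and Johansson are each a combat-command-badge holder, so the next rule applies.
Chaudhari and Johansson both have date of rank Feb 7, 1995, so the next rule applies.
Chaudhari and Johansson both have date of commissioning 19 Apr 2015, so the next rule applies.
Among Chaudhari and Johansson, alphabetically by surname: Chaudhari before Johansson.
Okonkwo and Saleh are each a combat-command-badge holder, so the next rule applies.
Okonkwo and Saleh both have date of rank Apr 21, 2005, so the next rule applies.
Okonkwo and Saleh both have date of commissioning 19 Dec 2011, so the next rule applies.
Among Okonkwo and Saleh, alphabetically by surname: Okonkwo before Saleh.
Full order: Dimitriou, Chaudhari, Johansson, Okonkwo, Saleh, Moreau.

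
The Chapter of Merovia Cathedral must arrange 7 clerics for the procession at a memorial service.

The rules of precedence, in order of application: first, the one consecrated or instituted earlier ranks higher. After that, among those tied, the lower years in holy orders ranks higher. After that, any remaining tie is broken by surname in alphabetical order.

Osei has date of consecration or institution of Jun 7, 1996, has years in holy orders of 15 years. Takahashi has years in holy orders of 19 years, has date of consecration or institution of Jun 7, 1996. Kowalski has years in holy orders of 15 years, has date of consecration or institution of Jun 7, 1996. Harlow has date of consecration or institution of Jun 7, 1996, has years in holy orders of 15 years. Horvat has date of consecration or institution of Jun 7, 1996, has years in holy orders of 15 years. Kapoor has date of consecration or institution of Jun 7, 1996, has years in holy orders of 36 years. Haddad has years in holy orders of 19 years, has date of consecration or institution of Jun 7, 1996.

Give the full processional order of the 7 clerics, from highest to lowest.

By date of consecration or institution (earlier first): Harlow, Horvat, Kowalski, Osei, Haddad, Takahashi and Kapoor (each Jun 7, 1996).
Among Harlow, Horvat, Kowalski, Osei, Haddad, Takahashi and Kapoor, by years in holy orders (lower first): Harlow, Horvat, Kowalski and Osei (15 years) before Haddad and Takahashi (19 years) before Kapoor (36 years).
Among Harlow, Horvat, Kowalski and Osei, alphabetically by surname: Harlow before Horvat before Kowalski before Osei.
Among Haddad and Takahashi, alphabetically by surname: Haddad before Takahashi.
Full order: Harlow, Horvat, Kowalski, Osei, Haddad, Takahashi, Kapoor.

Harlow, Horvat, Kowalski, Osei, Haddad, Takahashi, Kapoor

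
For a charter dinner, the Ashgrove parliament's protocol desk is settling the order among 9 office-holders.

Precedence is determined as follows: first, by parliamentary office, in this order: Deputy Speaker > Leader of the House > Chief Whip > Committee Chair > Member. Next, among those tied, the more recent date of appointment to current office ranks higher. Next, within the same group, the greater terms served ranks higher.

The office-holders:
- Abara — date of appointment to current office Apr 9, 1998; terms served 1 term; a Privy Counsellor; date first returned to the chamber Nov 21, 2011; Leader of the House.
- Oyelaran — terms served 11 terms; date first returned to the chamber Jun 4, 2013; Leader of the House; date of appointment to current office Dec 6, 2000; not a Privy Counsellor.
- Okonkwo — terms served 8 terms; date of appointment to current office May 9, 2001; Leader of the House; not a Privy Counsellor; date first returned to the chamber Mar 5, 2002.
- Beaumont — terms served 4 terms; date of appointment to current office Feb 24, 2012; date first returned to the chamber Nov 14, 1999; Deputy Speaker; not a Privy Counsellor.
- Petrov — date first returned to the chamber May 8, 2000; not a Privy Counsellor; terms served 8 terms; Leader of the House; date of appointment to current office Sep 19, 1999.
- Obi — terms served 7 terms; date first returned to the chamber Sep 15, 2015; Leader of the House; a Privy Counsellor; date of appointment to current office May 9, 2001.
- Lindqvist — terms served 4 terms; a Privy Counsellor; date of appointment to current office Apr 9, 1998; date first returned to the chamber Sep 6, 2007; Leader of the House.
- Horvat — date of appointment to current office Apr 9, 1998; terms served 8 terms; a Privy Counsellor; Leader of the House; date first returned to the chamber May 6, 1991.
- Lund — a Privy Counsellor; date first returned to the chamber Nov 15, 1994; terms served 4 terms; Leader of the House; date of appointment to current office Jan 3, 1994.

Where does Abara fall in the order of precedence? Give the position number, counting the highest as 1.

8

By parliamentary office: Beaumont (Deputy Speaker); then Okonkwo, Obi, Oyelaran, Petrov, Horvat, Lindqvist, Abara and Lund (Leader of the House).
Among Okonkwo, Obi, Oyelaran, Petrov, Horvat, Lindqvist, Abara and Lund, by date of appointment to current office (later first): Okonkwo and Obi (May 9, 2001) before Oyelaran (Dec 6, 2000) before Petrov (Sep 19, 1999) before Horvat, Lindqvist and Abara (Apr 9, 1998) before Lund (Jan 3, 1994).
Among Okonkwo and Obi, by terms served (higher first): Okonkwo (8 terms) before Obi (7 terms).
Among Horvat, Lindqvist and Abara, by terms served (higher first): Horvat (8 terms) before Lindqvist (4 terms) before Abara (1 term).
Order: Beaumont, Okonkwo, Obi, Oyelaran, Petrov, Horvat, Lindqvist, Abara, Lund. So position 8.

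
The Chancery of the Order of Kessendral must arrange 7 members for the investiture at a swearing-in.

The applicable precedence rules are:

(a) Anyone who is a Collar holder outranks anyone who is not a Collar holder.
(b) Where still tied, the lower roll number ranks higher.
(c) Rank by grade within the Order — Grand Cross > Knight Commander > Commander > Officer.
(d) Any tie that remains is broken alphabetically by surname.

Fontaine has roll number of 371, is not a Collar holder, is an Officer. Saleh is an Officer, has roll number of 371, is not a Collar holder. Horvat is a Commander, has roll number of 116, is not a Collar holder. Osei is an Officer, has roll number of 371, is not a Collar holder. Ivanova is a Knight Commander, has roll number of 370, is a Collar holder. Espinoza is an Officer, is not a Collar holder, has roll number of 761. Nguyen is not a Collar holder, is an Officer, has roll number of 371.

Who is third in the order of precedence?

By the first rule: Ivanova (a Collar holder); then Horvat, Fontaine, Nguyen, Osei, Saleh and Espinoza (each not a Collar holder).
Among Horvat, Fontaine, Nguyen, Osei, Saleh and Espinoza, by roll number (lower first): Horvat (116) before Fontaine, Nguyen, Osei and Saleh (371) before Espinoza (761).
Fontaine, Nguyen, Osei and Saleh are each Officer, so the next rule applies.
Among Fontaine, Nguyen, Osei and Saleh, alphabetically by surname: Fontaine before Nguyen before Osei before Saleh.
Order: Ivanova, Horvat, Fontaine, Nguyen, Osei, Saleh, Espinoza.

Fontaine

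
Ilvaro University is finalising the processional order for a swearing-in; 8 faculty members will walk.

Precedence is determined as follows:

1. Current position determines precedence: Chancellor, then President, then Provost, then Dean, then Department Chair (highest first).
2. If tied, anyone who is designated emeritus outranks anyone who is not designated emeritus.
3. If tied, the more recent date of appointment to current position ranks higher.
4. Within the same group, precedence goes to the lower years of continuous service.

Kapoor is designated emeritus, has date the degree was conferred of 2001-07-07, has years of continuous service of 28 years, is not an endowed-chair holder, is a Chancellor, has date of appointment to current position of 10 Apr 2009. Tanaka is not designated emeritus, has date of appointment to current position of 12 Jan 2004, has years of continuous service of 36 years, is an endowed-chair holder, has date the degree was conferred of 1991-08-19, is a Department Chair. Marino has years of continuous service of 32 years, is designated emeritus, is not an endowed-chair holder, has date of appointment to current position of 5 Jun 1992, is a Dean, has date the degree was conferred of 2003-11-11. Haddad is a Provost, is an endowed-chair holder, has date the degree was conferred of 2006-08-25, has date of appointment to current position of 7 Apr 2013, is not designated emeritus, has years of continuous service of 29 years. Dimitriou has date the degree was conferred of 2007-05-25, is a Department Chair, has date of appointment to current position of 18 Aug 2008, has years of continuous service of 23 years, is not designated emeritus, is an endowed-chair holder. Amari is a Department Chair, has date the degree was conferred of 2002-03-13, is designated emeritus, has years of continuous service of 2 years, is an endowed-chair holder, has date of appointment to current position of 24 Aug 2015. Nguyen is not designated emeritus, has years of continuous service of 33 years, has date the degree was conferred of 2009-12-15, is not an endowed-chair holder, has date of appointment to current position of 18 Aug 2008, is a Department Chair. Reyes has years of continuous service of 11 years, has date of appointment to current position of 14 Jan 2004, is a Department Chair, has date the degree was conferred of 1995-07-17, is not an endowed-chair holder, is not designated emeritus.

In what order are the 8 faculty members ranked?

Kapoor, Haddad, Marino, Amari, Dimitriou, Nguyen, Reyes, Tanaka

By current position: Kapoor (Chancellor); then Haddad (Provost); then Marino (Dean); then Amari, Dimitriou, Nguyen, Reyes and Tanaka (Department Chair).
Among Amari, Dimitriou, Nguyen, Reyes and Tanaka, designated emeritus before not designated emeritus: Amari (designated emeritus) before Dimitriou, Nguyen, Reyes and Tanaka (not designated emeritus).
Among Dimitriou, Nguyen, Reyes and Tanaka, by date of appointment to current position (later first): Dimitriou and Nguyen (18 Aug 2008) before Reyes (14 Jan 2004) before Tanaka (12 Jan 2004).
Among Dimitriou and Nguyen, by years of continuous service (lower first): Dimitriou (23 years) before Nguyen (33 years).
Full order: Kapoor, Haddad, Marino, Amari, Dimitriou, Nguyen, Reyes, Tanaka.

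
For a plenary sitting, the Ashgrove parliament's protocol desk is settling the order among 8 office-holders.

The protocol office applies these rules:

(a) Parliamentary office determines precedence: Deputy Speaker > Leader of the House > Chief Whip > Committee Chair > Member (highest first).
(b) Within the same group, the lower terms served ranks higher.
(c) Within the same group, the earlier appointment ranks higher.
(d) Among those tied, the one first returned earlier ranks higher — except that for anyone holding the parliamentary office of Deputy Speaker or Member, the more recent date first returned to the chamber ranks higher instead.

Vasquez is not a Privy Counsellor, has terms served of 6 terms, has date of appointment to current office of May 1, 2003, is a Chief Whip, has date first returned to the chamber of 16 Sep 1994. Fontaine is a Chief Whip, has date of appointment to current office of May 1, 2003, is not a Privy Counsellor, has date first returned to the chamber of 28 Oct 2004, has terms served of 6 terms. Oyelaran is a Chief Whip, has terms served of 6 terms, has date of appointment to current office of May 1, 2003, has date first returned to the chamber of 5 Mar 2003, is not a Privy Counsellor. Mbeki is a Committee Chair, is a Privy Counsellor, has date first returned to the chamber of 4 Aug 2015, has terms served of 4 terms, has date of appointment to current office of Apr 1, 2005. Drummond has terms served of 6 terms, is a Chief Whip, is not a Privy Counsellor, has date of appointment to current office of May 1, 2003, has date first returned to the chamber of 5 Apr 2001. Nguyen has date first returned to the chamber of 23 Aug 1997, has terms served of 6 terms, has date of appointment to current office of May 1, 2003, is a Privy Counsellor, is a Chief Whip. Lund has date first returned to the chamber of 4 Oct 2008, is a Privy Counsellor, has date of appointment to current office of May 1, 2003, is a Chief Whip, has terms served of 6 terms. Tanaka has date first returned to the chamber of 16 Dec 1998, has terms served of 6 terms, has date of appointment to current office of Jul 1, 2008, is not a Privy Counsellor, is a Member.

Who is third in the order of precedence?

Drummond

By parliamentary office: Vasquez, Nguyen, Drummond, Oyelaran, Fontaine and Lund (Chief Whip); then Mbeki (Committee Chair); then Tanaka (Member).
Vasquez, Nguyen, Drummond, Oyelaran, Fontaine and Lund all have terms served 6 terms, so the next rule applies.
Vasquez, Nguyen, Drummond, Oyelaran, Fontaine and Lund all have date of appointment to current office May 1, 2003, so the next rule applies.
Among Vasquez, Nguyen, Drummond, Oyelaran, Fontaine and Lund, by date first returned to the chamber (earlier first): Vasquez (16 Sep 1994) before Nguyen (23 Aug 1997) before Drummond (5 Apr 2001) before Oyelaran (5 Mar 2003) before Fontaine (28 Oct 2004) before Lund (4 Oct 2008).
Order: Vasquez, Nguyen, Drummond, Oyelaran, Fontaine, Lund, Mbeki, Tanaka.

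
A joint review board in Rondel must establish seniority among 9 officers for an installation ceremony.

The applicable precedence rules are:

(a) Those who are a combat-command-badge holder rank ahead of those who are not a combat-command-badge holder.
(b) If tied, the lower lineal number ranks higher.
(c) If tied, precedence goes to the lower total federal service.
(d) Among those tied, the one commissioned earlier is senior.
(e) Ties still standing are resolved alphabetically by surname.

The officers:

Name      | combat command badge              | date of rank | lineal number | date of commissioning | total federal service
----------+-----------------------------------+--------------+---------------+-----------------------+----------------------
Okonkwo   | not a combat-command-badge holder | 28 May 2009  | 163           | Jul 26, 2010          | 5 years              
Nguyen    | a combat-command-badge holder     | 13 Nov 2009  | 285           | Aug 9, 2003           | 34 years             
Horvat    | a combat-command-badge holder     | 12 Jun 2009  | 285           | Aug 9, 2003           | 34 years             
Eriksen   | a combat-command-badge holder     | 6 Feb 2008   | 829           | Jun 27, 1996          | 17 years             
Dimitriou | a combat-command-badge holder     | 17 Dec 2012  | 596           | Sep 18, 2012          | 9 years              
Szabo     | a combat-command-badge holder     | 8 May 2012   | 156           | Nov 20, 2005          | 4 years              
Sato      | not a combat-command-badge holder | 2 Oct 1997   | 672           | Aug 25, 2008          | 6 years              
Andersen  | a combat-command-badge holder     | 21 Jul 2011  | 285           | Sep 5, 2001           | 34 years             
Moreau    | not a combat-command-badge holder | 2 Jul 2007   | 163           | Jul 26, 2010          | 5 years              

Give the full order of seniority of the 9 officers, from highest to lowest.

Szabo, Andersen, Horvat, Nguyen, Dimitriou, Eriksen, Moreau, Okonkwo, Sato

By the first rule: Szabo, Andersen, Horvat, Nguyen, Dimitriou and Eriksen (each a combat-command-badge holder); then Moreau, Okonkwo and Sato (each not a combat-command-badge holder).
Among Szabo, Andersen, Horvat, Nguyen, Dimitriou and Eriksen, by lineal number (lower first): Szabo (156) before Andersen, Horvat and Nguyen (285) before Dimitriou (596) before Eriksen (829).
Andersen, Horvat and Nguyen all have total federal service 34 years, so the next rule applies.
Among Andersen, Horvat and Nguyen, by date of commissioning (earlier first): Andersen (Sep 5, 2001) before Horvat and Nguyen (Aug 9, 2003).
Among Horvat and Nguyen, alphabetically by surname: Horvat before Nguyen.
Among Moreau, Okonkwo and Sato, by lineal number (lower first): Moreau and Okonkwo (163) before Sato (672).
Moreau and Okonkwo both have total federal service 5 years, so the next rule applies.
Moreau and Okonkwo both have date of commissioning Jul 26, 2010, so the next rule applies.
Among Moreau and Okonkwo, alphabetically by surname: Moreau before Okonkwo.
Full order: Szabo, Andersen, Horvat, Nguyen, Dimitriou, Eriksen, Moreau, Okonkwo, Sato.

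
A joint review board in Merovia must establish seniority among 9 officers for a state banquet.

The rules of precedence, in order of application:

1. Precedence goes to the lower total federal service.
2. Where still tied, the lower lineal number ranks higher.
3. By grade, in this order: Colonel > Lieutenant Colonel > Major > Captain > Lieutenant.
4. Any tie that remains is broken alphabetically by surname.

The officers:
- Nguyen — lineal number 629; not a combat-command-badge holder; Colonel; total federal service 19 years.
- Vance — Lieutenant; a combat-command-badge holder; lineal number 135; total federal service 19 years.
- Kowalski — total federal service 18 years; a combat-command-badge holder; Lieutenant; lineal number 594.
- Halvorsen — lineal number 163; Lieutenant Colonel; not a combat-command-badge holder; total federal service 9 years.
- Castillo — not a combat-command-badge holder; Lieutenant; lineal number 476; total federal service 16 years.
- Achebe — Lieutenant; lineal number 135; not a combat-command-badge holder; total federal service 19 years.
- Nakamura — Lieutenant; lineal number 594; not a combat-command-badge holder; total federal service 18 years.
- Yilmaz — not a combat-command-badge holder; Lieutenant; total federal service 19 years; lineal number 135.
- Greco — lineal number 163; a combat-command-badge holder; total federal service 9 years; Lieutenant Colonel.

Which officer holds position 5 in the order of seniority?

Nakamura

By total federal service (lower first): Greco and Halvorsen (both 9 years); then Castillo (16 years); then Kowalski and Nakamura (both 18 years); then Achebe, Vance, Yilmaz and Nguyen (each 19 years).
Greco and Halvorsen both have lineal number 163, so the next rule applies.
Greco and Halvorsen are each Lieutenant Colonel, so the next rule applies.
Among Greco and Halvorsen, alphabetically by surname: Greco before Halvorsen.
Kowalski and Nakamura both have lineal number 594, so the next rule applies.
Kowalski and Nakamura are each Lieutenant, so the next rule applies.
Among Kowalski and Nakamura, alphabetically by surname: Kowalski before Nakamura.
Among Achebe, Vance, Yilmaz and Nguyen, by lineal number (lower first): Achebe, Vance and Yilmaz (135) before Nguyen (629).
Achebe, Vance and Yilmaz are each Lieutenant, so the next rule applies.
Among Achebe, Vance and Yilmaz, alphabetically by surname: Achebe before Vance before Yilmaz.
Order: Greco, Halvorsen, Castillo, Kowalski, Nakamura, Achebe, Vance, Yilmaz, Nguyen.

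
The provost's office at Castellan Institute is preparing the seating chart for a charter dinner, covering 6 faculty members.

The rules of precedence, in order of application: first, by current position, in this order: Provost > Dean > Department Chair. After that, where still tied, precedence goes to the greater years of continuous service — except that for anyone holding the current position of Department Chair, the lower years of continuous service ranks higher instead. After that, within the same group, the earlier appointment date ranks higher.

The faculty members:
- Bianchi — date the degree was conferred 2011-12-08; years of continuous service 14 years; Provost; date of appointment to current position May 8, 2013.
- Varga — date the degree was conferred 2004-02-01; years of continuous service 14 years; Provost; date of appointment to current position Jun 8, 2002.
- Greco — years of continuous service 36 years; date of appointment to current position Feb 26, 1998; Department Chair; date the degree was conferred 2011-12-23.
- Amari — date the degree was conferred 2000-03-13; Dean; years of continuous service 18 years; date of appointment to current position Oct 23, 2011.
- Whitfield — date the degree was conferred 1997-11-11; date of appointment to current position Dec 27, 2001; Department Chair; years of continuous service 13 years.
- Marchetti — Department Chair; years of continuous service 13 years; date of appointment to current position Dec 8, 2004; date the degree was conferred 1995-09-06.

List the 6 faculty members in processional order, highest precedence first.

By current position: Varga and Bianchi (Provost); then Amari (Dean); then Whitfield, Marchetti and Greco (Department Chair).
Varga and Bianchi both have years of continuous service 14 years, so the next rule applies.
Among Varga and Bianchi, by date of appointment to current position (earlier first): Varga (Jun 8, 2002) before Bianchi (May 8, 2013).
Among Whitfield, Marchetti and Greco, by years of continuous service (lower first) (reversed rule for this group): Whitfield and Marchetti (13 years) before Greco (36 years).
Among Whitfield and Marchetti, by date of appointment to current position (earlier first): Whitfield (Dec 27, 2001) before Marchetti (Dec 8, 2004).
Full order: Varga, Bianchi, Amari, Whitfield, Marchetti, Greco.

Varga, Bianchi, Amari, Whitfield, Marchetti, Greco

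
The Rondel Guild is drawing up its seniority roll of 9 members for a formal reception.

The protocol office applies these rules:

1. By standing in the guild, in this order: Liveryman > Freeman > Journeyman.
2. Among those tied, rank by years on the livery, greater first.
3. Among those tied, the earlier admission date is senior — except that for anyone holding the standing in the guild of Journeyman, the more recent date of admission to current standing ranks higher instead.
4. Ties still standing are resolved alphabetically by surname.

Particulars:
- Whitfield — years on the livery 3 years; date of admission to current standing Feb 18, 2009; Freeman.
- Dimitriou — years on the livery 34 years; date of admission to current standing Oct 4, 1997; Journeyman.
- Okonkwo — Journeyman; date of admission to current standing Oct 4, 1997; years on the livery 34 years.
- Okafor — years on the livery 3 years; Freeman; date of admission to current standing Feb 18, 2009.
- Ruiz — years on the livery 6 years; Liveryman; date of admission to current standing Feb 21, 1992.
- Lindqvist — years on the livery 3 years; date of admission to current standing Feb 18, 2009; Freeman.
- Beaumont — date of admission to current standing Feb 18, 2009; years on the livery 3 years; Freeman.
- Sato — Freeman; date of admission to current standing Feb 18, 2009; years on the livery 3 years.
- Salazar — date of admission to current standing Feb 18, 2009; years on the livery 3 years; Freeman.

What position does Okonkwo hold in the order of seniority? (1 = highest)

9

By standing in the guild: Ruiz (Liveryman); then Beaumont, Lindqvist, Okafor, Salazar, Sato and Whitfield (Freeman); then Dimitriou and Okonkwo (Journeyman).
Beaumont, Lindqvist, Okafor, Salazar, Sato and Whitfield all have years on the livery 3 years, so the next rule applies.
Beaumont, Lindqvist, Okafor, Salazar, Sato and Whitfield all have date of admission to current standing Feb 18, 2009, so the next rule applies.
Among Beaumont, Lindqvist, Okafor, Salazar, Sato and Whitfield, alphabetically by surname: Beaumont before Lindqvist before Okafor before Salazar before Sato before Whitfield.
Dimitriou and Okonkwo both have years on the livery 34 years, so the next rule applies.
Dimitriou and Okonkwo both have date of admission to current standing Oct 4, 1997, so the next rule applies.
Among Dimitriou and Okonkwo, alphabetically by surname: Dimitriou before Okonkwo.
Order: Ruiz, Beaumont, Lindqvist, Okafor, Salazar, Sato, Whitfield, Dimitriou, Okonkwo. So position 9.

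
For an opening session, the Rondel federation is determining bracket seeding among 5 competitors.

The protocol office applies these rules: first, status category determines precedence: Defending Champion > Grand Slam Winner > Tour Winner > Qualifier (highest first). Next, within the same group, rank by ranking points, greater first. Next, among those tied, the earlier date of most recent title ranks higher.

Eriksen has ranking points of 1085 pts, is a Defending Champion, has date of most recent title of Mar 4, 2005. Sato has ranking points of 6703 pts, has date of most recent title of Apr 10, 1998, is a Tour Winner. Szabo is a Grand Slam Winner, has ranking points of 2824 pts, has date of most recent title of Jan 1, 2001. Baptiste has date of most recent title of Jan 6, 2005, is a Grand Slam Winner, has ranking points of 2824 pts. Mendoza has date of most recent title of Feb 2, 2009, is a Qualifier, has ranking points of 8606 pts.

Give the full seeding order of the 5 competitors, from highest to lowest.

Eriksen, Szabo, Baptiste, Sato, Mendoza

By status category: Eriksen (Defending Champion); then Szabo and Baptiste (Grand Slam Winner); then Sato (Tour Winner); then Mendoza (Qualifier).
Szabo and Baptiste both have ranking points 2824 pts, so the next rule applies.
Among Szabo and Baptiste, by date of most recent title (earlier first): Szabo (Jan 1, 2001) before Baptiste (Jan 6, 2005).
Full order: Eriksen, Szabo, Baptiste, Sato, Mendoza.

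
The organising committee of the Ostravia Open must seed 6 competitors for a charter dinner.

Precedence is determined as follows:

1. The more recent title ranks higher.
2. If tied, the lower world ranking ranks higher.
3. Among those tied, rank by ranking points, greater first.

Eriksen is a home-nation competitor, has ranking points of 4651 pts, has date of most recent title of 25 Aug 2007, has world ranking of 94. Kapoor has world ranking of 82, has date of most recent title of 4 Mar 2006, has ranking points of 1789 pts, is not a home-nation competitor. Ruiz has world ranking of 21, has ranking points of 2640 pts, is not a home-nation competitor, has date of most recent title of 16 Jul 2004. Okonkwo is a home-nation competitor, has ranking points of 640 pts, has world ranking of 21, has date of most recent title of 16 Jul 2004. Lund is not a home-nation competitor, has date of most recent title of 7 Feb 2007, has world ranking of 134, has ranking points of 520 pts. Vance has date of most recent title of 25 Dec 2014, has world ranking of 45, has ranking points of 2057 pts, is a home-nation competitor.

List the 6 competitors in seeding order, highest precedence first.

Vance, Eriksen, Lund, Kapoor, Ruiz, Okonkwo

By date of most recent title (later first): Vance (25 Dec 2014); then Eriksen (25 Aug 2007); then Lund (7 Feb 2007); then Kapoor (4 Mar 2006); then Ruiz and Okonkwo (both 16 Jul 2004).
Ruiz and Okonkwo both have world ranking 21, so the next rule applies.
Among Ruiz and Okonkwo, by ranking points (higher first): Ruiz (2640 pts) before Okonkwo (640 pts).
Full order: Vance, Eriksen, Lund, Kapoor, Ruiz, Okonkwo.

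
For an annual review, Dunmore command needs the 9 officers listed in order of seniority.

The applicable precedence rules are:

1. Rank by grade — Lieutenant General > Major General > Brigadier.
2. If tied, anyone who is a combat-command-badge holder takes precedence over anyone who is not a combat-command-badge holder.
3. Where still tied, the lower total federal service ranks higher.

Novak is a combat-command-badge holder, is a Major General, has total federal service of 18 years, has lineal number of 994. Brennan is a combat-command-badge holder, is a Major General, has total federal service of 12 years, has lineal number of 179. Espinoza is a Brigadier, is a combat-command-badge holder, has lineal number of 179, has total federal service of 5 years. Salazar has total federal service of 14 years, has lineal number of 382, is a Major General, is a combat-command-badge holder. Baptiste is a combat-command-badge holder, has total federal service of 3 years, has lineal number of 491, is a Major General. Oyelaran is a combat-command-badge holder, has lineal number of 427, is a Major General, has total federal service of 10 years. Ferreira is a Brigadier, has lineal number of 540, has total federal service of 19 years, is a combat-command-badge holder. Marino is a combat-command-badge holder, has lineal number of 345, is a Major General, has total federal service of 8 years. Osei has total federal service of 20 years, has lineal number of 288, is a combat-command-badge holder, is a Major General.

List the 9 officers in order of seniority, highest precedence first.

By grade: Baptiste, Marino, Oyelaran, Brennan, Salazar, Novak and Osei (Major General); then Espinoza and Ferreira (Brigadier).
Baptiste, Marino, Oyelaran, Brennan, Salazar, Novak and Osei are each a combat-command-badge holder, so the next rule applies.
Among Baptiste, Marino, Oyelaran, Brennan, Salazar, Novak and Osei, by total federal service (lower first): Baptiste (3 years) before Marino (8 years) before Oyelaran (10 years) before Brennan (12 years) before Salazar (14 years) before Novak (18 years) before Osei (20 years).
Espinoza and Ferreira are each a combat-command-badge holder, so the next rule applies.
Among Espinoza and Ferreira, by total federal service (lower first): Espinoza (5 years) before Ferreira (19 years).
Full order: Baptiste, Marino, Oyelaran, Brennan, Salazar, Novak, Osei, Espinoza, Ferreira.

Baptiste, Marino, Oyelaran, Brennan, Salazar, Novak, Osei, Espinoza, Ferreira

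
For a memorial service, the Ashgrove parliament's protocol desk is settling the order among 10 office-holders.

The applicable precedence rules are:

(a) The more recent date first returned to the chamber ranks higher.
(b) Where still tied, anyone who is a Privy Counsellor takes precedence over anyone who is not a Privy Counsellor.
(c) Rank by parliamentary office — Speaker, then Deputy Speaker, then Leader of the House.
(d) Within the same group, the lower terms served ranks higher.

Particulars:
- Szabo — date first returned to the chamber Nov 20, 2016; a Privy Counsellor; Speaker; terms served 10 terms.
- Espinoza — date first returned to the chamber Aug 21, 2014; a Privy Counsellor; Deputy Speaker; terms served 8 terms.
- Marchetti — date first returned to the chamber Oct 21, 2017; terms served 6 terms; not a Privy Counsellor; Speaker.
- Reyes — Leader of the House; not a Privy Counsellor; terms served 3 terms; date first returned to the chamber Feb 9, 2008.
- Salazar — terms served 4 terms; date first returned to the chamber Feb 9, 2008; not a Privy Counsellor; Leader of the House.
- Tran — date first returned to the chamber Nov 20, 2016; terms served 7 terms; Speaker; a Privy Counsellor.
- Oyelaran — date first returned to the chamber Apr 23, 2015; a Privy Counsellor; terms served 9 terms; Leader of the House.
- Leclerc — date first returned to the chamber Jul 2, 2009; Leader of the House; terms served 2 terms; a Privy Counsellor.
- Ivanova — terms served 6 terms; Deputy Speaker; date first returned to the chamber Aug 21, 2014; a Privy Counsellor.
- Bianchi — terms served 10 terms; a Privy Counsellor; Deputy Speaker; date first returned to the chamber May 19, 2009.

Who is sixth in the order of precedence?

By date first returned to the chamber (later first): Marchetti (Oct 21, 2017); then Tran and Szabo (both Nov 20, 2016); then Oyelaran (Apr 23, 2015); then Ivanova and Espinoza (both Aug 21, 2014); then Leclerc (Jul 2, 2009); then Bianchi (May 19, 2009); then Reyes and Salazar (both Feb 9, 2008).
Tran and Szabo are each a Privy Counsellor, so the next rule applies.
Tran and Szabo are each Speaker, so the next rule applies.
Among Tran and Szabo, by terms served (lower first): Tran (7 terms) before Szabo (10 terms).
Ivanova and Espinoza are each a Privy Counsellor, so the next rule applies.
Ivanova and Espinoza are each Deputy Speaker, so the next rule applies.
Among Ivanova and Espinoza, by terms served (lower first): Ivanova (6 terms) before Espinoza (8 terms).
Reyes and Salazar are each not a Privy Counsellor, so the next rule applies.
Reyes and Salazar are each Leader of the House, so the next rule applies.
Among Reyes and Salazar, by terms served (lower first): Reyes (3 terms) before Salazar (4 terms).
Order: Marchetti, Tran, Szabo, Oyelaran, Ivanova, Espinoza, Leclerc, Bianchi, Reyes, Salazar.

Espinoza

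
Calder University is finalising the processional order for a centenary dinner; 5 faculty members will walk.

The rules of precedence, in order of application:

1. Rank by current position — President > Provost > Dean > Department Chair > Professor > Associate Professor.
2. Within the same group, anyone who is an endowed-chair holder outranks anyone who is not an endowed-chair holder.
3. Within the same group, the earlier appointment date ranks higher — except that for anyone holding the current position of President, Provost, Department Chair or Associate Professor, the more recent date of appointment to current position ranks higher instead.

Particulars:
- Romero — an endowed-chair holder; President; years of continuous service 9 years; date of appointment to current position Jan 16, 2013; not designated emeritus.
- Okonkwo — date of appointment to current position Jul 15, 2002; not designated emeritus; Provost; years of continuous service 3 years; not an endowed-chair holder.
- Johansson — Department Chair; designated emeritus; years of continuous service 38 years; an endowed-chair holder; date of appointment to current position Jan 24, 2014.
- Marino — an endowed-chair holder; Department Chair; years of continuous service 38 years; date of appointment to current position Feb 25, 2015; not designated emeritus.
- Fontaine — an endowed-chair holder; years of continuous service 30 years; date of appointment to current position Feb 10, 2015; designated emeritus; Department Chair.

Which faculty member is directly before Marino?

Okonkwo

By current position: Romero (President); then Okonkwo (Provost); then Marino, Fontaine and Johansson (Department Chair).
Marino, Fontaine and Johansson are each an endowed-chair holder, so the next rule applies.
Among Marino, Fontaine and Johansson, by date of appointment to current position (later first) (reversed rule for this group): Marino (Feb 25, 2015) before Fontaine (Feb 10, 2015) before Johansson (Jan 24, 2014).
Order: Romero, Okonkwo, Marino, Fontaine, Johansson.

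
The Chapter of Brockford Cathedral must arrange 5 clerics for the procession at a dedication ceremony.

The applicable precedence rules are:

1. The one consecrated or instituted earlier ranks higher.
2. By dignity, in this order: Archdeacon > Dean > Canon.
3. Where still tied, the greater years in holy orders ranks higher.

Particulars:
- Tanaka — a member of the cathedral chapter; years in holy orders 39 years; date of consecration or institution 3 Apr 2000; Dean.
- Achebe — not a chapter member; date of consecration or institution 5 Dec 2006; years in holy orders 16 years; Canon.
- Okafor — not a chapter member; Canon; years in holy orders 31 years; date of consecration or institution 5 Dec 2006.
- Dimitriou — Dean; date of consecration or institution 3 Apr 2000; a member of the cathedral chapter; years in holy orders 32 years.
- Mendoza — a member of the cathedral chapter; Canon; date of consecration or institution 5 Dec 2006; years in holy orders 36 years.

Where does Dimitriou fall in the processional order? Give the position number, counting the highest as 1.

By date of consecration or institution (earlier first): Tanaka and Dimitriou (both 3 Apr 2000); then Mendoza, Okafor and Achebe (each 5 Dec 2006).
Tanaka and Dimitriou are each Dean, so the next rule applies.
Among Tanaka and Dimitriou, by years in holy orders (higher first): Tanaka (39 years) before Dimitriou (32 years).
Mendoza, Okafor and Achebe are each Canon, so the next rule applies.
Among Mendoza, Okafor and Achebe, by years in holy orders (higher first): Mendoza (36 years) before Okafor (31 years) before Achebe (16 years).
Order: Tanaka, Dimitriou, Mendoza, Okafor, Achebe. So position 2.

2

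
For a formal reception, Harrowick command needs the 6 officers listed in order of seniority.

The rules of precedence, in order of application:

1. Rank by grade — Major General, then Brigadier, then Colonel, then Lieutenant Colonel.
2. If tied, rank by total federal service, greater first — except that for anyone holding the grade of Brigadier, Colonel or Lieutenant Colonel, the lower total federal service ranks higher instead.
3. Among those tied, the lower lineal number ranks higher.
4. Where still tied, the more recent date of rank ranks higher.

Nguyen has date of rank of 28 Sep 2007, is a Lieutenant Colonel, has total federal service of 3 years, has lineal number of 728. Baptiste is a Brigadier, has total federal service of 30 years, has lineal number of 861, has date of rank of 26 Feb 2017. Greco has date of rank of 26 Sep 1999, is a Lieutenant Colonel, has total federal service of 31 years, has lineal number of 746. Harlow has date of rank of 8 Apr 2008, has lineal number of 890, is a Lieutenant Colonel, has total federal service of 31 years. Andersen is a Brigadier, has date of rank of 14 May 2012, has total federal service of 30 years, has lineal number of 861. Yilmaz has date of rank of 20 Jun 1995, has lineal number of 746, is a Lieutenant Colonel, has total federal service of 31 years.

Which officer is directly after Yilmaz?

Harlow

By grade: Baptiste and Andersen (Brigadier); then Nguyen, Greco, Yilmaz and Harlow (Lieutenant Colonel).
Baptiste and Andersen both have total federal service 30 years, so the next rule applies.
Baptiste and Andersen both have lineal number 861, so the next rule applies.
Among Baptiste and Andersen, by date of rank (later first): Baptiste (26 Feb 2017) before Andersen (14 May 2012).
Among Nguyen, Greco, Yilmaz and Harlow, by total federal service (lower first) (reversed rule for this group): Nguyen (3 years) before Greco, Yilmaz and Harlow (31 years).
Among Greco, Yilmaz and Harlow, by lineal number (lower first): Greco and Yilmaz (746) before Harlow (890).
Among Greco and Yilmaz, by date of rank (later first): Greco (26 Sep 1999) before Yilmaz (20 Jun 1995).
Order: Baptiste, Andersen, Nguyen, Greco, Yilmaz, Harlow.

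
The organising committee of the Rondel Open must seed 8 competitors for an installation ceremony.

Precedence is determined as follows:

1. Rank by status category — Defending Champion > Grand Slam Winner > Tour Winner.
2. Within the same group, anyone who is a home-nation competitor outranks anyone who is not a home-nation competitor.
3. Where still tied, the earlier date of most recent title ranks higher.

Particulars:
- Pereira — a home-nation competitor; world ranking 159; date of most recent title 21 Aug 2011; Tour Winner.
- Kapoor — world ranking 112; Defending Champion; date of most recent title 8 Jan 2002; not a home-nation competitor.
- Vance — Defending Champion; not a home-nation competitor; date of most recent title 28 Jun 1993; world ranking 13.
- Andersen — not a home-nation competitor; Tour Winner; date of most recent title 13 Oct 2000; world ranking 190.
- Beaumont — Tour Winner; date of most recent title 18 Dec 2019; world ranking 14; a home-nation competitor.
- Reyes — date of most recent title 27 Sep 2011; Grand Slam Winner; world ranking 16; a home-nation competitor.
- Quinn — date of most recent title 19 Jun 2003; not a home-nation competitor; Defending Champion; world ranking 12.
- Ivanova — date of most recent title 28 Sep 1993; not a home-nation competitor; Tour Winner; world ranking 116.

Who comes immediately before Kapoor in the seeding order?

Vance

By status category: Vance, Kapoor and Quinn (Defending Champion); then Reyes (Grand Slam Winner); then Pereira, Beaumont, Ivanova and Andersen (Tour Winner).
Vance, Kapoor and Quinn are each not a home-nation competitor, so the next rule applies.
Among Vance, Kapoor and Quinn, by date of most recent title (earlier first): Vance (28 Jun 1993) before Kapoor (8 Jan 2002) before Quinn (19 Jun 2003).
Among Pereira, Beaumont, Ivanova and Andersen, a home-nation competitor before not a home-nation competitor: Pereira and Beaumont (a home-nation competitor) before Ivanova and Andersen (not a home-nation competitor).
Among Pereira and Beaumont, by date of most recent title (earlier first): Pereira (21 Aug 2011) before Beaumont (18 Dec 2019).
Among Ivanova and Andersen, by date of most recent title (earlier first): Ivanova (28 Sep 1993) before Andersen (13 Oct 2000).
Order: Vance, Kapoor, Quinn, Reyes, Pereira, Beaumont, Ivanova, Andersen.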